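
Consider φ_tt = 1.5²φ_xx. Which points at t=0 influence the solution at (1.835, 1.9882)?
Domain of dependence: [-1.1473, 4.8173]. Signals travel at speed 1.5, so data within |x - 1.835| ≤ 1.5·1.9882 = 2.9823 can reach the point.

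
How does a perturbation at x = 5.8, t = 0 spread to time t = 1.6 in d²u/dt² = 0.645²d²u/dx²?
Domain of influence: [4.768, 6.832]. Data at x = 5.8 spreads outward at speed 0.645.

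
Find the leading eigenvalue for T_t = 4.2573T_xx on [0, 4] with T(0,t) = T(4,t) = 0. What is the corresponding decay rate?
Eigenvalues: λₙ = 4.2573n²π²/4².
First three modes:
  n=1: λ₁ = 4.2573π²/4² ≈ 2.626
  n=2: λ₂ = 17.0292π²/4² ≈ 10.504 (4× faster decay)
  n=3: λ₃ = 38.3157π²/4² ≈ 23.635 (9× faster decay)
As t → ∞, higher modes decay exponentially faster. The n=1 mode dominates: T ~ c₁ sin(πx/4) e^{-λ₁t}.
Decay rate: λ₁ = 4.2573π²/4² ≈ 2.626.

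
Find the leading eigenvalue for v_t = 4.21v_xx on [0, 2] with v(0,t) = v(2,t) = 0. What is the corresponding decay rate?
Eigenvalues: λₙ = 4.21n²π²/2².
First three modes:
  n=1: λ₁ = 4.21π²/2² ≈ 10.388
  n=2: λ₂ = 16.84π²/2² ≈ 41.551 (4× faster decay)
  n=3: λ₃ = 37.89π²/2² ≈ 93.49 (9× faster decay)
As t → ∞, higher modes decay exponentially faster. The n=1 mode dominates: v ~ c₁ sin(πx/2) e^{-λ₁t}.
Decay rate: λ₁ = 4.21π²/2² ≈ 10.388.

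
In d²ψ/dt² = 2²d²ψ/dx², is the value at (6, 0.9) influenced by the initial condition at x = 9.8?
No. The domain of dependence is [4.2, 7.8], and 9.8 is outside this interval.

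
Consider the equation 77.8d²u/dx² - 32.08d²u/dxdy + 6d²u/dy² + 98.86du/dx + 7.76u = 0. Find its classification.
Elliptic. (A = 77.8, B = -32.08, C = 6 gives B² - 4AC = -838.0736.)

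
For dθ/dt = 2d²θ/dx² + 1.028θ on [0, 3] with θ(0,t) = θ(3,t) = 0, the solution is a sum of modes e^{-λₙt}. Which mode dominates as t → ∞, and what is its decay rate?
Eigenvalues: λₙ = 2n²π²/3² - 1.028.
First three modes:
  n=1: λ₁ = 2π²/3² - 1.028 ≈ 1.165
  n=2: λ₂ = 8π²/3² - 1.028 ≈ 7.745
  n=3: λ₃ = 18π²/3² - 1.028 ≈ 18.711
Since 2π²/3² ≈ 2.193 > 1.028, all λₙ > 0.
The n=1 mode decays slowest → dominates as t → ∞.
Asymptotic: θ ~ c₁ sin(πx/3) e^{-λ₁t} with decay rate λ₁ ≈ 1.165.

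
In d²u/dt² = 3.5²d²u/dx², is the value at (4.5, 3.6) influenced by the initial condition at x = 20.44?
No. The domain of dependence is [-8.1, 17.1], and 20.44 is outside this interval.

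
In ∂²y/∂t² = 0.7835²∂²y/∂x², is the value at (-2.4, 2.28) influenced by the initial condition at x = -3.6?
Yes. The domain of dependence is [-4.18638, -0.61362], and -3.6 ∈ [-4.18638, -0.61362].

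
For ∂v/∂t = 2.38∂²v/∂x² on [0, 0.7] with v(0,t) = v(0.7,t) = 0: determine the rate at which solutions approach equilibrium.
Eigenvalues: λₙ = 2.38n²π²/0.7².
First three modes:
  n=1: λ₁ = 2.38π²/0.7² ≈ 47.938
  n=2: λ₂ = 9.52π²/0.7² ≈ 191.752 (4× faster decay)
  n=3: λ₃ = 21.42π²/0.7² ≈ 431.443 (9× faster decay)
As t → ∞, higher modes decay exponentially faster. The n=1 mode dominates: v ~ c₁ sin(πx/0.7) e^{-λ₁t}.
Decay rate: λ₁ = 2.38π²/0.7² ≈ 47.938.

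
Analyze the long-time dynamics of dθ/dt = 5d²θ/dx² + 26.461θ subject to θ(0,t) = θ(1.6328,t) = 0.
Long-time behavior: θ grows unboundedly. Reaction dominates diffusion (r=26.461 > κπ²/L²≈18.51); solution grows exponentially.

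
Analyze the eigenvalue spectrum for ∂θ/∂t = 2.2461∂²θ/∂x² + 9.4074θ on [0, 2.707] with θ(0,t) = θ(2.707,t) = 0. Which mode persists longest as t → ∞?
Eigenvalues: λₙ = 2.2461n²π²/2.707² - 9.4074.
First three modes:
  n=1: λ₁ = 2.2461π²/2.707² - 9.4074 ≈ -6.382
  n=2: λ₂ = 8.9844π²/2.707² - 9.4074 ≈ 2.693
  n=3: λ₃ = 20.2149π²/2.707² - 9.4074 ≈ 17.819
Since 2.2461π²/2.707² ≈ 3.025 < 9.4074, λ₁ < 0.
The n=1 mode grows fastest (−λₙ is largest for n=1) → dominates.
Asymptotic: θ ~ c₁ sin(πx/2.707) e^{6.382t} (exponential growth at rate −λ₁ ≈ 6.382).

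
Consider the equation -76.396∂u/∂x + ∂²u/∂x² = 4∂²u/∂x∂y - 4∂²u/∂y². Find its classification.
Rewriting in standard form: ∂²u/∂x² - 4∂²u/∂x∂y + 4∂²u/∂y² - 76.396∂u/∂x = 0. Parabolic. (A = 1, B = -4, C = 4 gives B² - 4AC = 0.)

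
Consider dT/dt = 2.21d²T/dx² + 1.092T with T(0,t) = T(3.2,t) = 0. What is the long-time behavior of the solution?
As t → ∞, T → 0. Diffusion dominates reaction (r=1.092 < κπ²/L²≈2.13); solution decays.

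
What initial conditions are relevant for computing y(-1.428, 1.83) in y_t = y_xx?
The entire real line. The heat equation has infinite propagation speed: any initial disturbance instantly affects all points (though exponentially small far away).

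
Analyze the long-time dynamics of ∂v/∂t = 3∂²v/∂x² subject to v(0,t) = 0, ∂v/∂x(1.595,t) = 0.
Long-time behavior: v → 0. Heat escapes through the Dirichlet boundary.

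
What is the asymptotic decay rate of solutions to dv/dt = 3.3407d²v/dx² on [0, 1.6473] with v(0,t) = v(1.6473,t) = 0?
Eigenvalues: λₙ = 3.3407n²π²/1.6473².
First three modes:
  n=1: λ₁ = 3.3407π²/1.6473² ≈ 12.15
  n=2: λ₂ = 13.3628π²/1.6473² ≈ 48.602 (4× faster decay)
  n=3: λ₃ = 30.0663π²/1.6473² ≈ 109.354 (9× faster decay)
As t → ∞, higher modes decay exponentially faster. The n=1 mode dominates: v ~ c₁ sin(πx/1.6473) e^{-λ₁t}.
Decay rate: λ₁ = 3.3407π²/1.6473² ≈ 12.15.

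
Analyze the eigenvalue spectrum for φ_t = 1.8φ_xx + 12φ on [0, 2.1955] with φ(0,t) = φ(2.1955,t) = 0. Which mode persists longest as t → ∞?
Eigenvalues: λₙ = 1.8n²π²/2.1955² - 12.
First three modes:
  n=1: λ₁ = 1.8π²/2.1955² - 12 ≈ -8.314
  n=2: λ₂ = 7.2π²/2.1955² - 12 ≈ 2.742
  n=3: λ₃ = 16.2π²/2.1955² - 12 ≈ 21.17
Since 1.8π²/2.1955² ≈ 3.686 < 12, λ₁ < 0.
The n=1 mode grows fastest (−λₙ is largest for n=1) → dominates.
Asymptotic: φ ~ c₁ sin(πx/2.1955) e^{8.314t} (exponential growth at rate −λ₁ ≈ 8.314).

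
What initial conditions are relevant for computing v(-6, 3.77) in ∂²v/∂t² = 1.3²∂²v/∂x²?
Domain of dependence: [-10.901, -1.099]. Signals travel at speed 1.3, so data within |x - -6| ≤ 1.3·3.77 = 4.901 can reach the point.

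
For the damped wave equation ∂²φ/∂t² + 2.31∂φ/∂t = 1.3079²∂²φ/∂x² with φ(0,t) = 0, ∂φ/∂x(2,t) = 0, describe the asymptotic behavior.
φ → 0. Damping (γ=2.31) dissipates energy; oscillations decay exponentially.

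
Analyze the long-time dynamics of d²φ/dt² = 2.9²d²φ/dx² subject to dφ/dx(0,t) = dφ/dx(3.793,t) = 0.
Long-time behavior: φ oscillates about a mean that drifts linearly in t (generically unbounded; no decay). There is no damping, so the nonconstant modes persist as standing waves (energy conserved, no decay). But with Neumann conditions at both ends the constant mode has eigenvalue 0: the spatial mean M(t) of φ satisfies M'' = 0, so M(t) = M(0) + M'(0)·t. Unless the initial velocity has zero mean (∫φ_t(x,0)dx = 0), the solution grows linearly in t (unbounded, though not exponentially); if it does have zero mean, the solution stays bounded and simply oscillates.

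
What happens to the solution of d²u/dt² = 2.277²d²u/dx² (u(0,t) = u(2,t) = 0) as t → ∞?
u oscillates (no decay). Energy is conserved; the solution oscillates indefinitely as standing waves.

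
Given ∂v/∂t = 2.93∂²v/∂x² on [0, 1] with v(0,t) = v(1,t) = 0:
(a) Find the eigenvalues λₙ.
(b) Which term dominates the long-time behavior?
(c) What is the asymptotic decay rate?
Eigenvalues: λₙ = 2.93n²π².
First three modes:
  n=1: λ₁ = 2.93π² ≈ 28.918
  n=2: λ₂ = 11.72π² ≈ 115.672 (4× faster decay)
  n=3: λ₃ = 26.37π² ≈ 260.261 (9× faster decay)
As t → ∞, higher modes decay exponentially faster. The n=1 mode dominates: v ~ c₁ sin(πx) e^{-λ₁t}.
Decay rate: λ₁ = 2.93π² ≈ 28.918.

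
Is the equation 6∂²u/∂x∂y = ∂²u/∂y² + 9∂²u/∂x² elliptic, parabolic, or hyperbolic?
Rewriting in standard form: -9∂²u/∂x² + 6∂²u/∂x∂y - ∂²u/∂y² = 0. Computing B² - 4AC with A = -9, B = 6, C = -1: discriminant = 0 (zero). Answer: parabolic.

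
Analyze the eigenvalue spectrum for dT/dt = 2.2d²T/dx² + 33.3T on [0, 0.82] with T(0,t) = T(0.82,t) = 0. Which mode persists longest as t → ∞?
Eigenvalues: λₙ = 2.2n²π²/0.82² - 33.3.
First three modes:
  n=1: λ₁ = 2.2π²/0.82² - 33.3 ≈ -1.008
  n=2: λ₂ = 8.8π²/0.82² - 33.3 ≈ 95.868
  n=3: λ₃ = 19.8π²/0.82² - 33.3 ≈ 257.328
Since 2.2π²/0.82² ≈ 32.292 < 33.3, λ₁ < 0.
The n=1 mode grows fastest (−λₙ is largest for n=1) → dominates.
Asymptotic: T ~ c₁ sin(πx/0.82) e^{1.008t} (exponential growth at rate −λ₁ ≈ 1.008).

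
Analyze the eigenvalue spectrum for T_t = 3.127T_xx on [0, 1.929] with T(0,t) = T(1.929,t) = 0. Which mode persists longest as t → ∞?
Eigenvalues: λₙ = 3.127n²π²/1.929².
First three modes:
  n=1: λ₁ = 3.127π²/1.929² ≈ 8.294
  n=2: λ₂ = 12.508π²/1.929² ≈ 33.176 (4× faster decay)
  n=3: λ₃ = 28.143π²/1.929² ≈ 74.646 (9× faster decay)
As t → ∞, higher modes decay exponentially faster. The n=1 mode dominates: T ~ c₁ sin(πx/1.929) e^{-λ₁t}.
Decay rate: λ₁ = 3.127π²/1.929² ≈ 8.294.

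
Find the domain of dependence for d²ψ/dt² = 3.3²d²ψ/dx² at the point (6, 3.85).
Domain of dependence: [-6.705, 18.705]. Signals travel at speed 3.3, so data within |x - 6| ≤ 3.3·3.85 = 12.705 can reach the point.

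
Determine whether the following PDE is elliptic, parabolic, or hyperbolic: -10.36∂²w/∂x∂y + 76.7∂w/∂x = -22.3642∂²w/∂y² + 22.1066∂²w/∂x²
Rewriting in standard form: -22.1066∂²w/∂x² - 10.36∂²w/∂x∂y + 22.3642∂²w/∂y² + 76.7∂w/∂x = 0. Coefficients: A = -22.1066, B = -10.36, C = 22.3642. B² - 4AC = 2084.91529488, which is positive, so the equation is hyperbolic.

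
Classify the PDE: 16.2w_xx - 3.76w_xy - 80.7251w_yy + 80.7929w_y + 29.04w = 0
A = 16.2, B = -3.76, C = -80.7251. Discriminant B² - 4AC = 5245.12408. Since 5245.12408 > 0, hyperbolic.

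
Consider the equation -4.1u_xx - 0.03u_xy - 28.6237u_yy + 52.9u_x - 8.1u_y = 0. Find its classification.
Elliptic. (A = -4.1, B = -0.03, C = -28.6237 gives B² - 4AC = -469.42778.)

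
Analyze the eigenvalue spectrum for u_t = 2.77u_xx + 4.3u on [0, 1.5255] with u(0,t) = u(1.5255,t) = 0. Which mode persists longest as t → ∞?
Eigenvalues: λₙ = 2.77n²π²/1.5255² - 4.3.
First three modes:
  n=1: λ₁ = 2.77π²/1.5255² - 4.3 ≈ 7.448
  n=2: λ₂ = 11.08π²/1.5255² - 4.3 ≈ 42.691
  n=3: λ₃ = 24.93π²/1.5255² - 4.3 ≈ 101.43
Since 2.77π²/1.5255² ≈ 11.748 > 4.3, all λₙ > 0.
The n=1 mode decays slowest → dominates as t → ∞.
Asymptotic: u ~ c₁ sin(πx/1.5255) e^{-λ₁t} with decay rate λ₁ ≈ 7.448.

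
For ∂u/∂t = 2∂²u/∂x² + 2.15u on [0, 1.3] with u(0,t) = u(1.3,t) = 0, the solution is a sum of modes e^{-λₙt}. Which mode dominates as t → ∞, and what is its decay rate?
Eigenvalues: λₙ = 2n²π²/1.3² - 2.15.
First three modes:
  n=1: λ₁ = 2π²/1.3² - 2.15 ≈ 9.53
  n=2: λ₂ = 8π²/1.3² - 2.15 ≈ 44.57
  n=3: λ₃ = 18π²/1.3² - 2.15 ≈ 102.97
Since 2π²/1.3² ≈ 11.68 > 2.15, all λₙ > 0.
The n=1 mode decays slowest → dominates as t → ∞.
Asymptotic: u ~ c₁ sin(πx/1.3) e^{-λ₁t} with decay rate λ₁ ≈ 9.53.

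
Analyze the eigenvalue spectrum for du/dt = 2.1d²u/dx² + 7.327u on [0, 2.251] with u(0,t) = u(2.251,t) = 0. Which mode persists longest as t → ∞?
Eigenvalues: λₙ = 2.1n²π²/2.251² - 7.327.
First three modes:
  n=1: λ₁ = 2.1π²/2.251² - 7.327 ≈ -3.237
  n=2: λ₂ = 8.4π²/2.251² - 7.327 ≈ 9.035
  n=3: λ₃ = 18.9π²/2.251² - 7.327 ≈ 29.487
Since 2.1π²/2.251² ≈ 4.09 < 7.327, λ₁ < 0.
The n=1 mode grows fastest (−λₙ is largest for n=1) → dominates.
Asymptotic: u ~ c₁ sin(πx/2.251) e^{3.237t} (exponential growth at rate −λ₁ ≈ 3.237).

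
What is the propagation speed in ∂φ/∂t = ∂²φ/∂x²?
Infinite. The heat equation is parabolic, not hyperbolic, so disturbances propagate instantly.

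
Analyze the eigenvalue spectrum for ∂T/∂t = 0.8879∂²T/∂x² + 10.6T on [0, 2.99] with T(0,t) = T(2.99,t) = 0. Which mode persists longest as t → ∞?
Eigenvalues: λₙ = 0.8879n²π²/2.99² - 10.6.
First three modes:
  n=1: λ₁ = 0.8879π²/2.99² - 10.6 ≈ -9.62
  n=2: λ₂ = 3.5516π²/2.99² - 10.6 ≈ -6.679
  n=3: λ₃ = 7.9911π²/2.99² - 10.6 ≈ -1.778
Since 0.8879π²/2.99² ≈ 0.98 < 10.6, λ₁ < 0.
The n=1 mode grows fastest (−λₙ is largest for n=1) → dominates.
Asymptotic: T ~ c₁ sin(πx/2.99) e^{9.62t} (exponential growth at rate −λ₁ ≈ 9.62).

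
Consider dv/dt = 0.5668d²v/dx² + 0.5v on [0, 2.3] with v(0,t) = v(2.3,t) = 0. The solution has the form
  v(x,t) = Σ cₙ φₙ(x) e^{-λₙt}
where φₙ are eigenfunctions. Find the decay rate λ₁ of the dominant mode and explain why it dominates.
Eigenvalues: λₙ = 0.5668n²π²/2.3² - 0.5.
First three modes:
  n=1: λ₁ = 0.5668π²/2.3² - 0.5 ≈ 0.557
  n=2: λ₂ = 2.2672π²/2.3² - 0.5 ≈ 3.73
  n=3: λ₃ = 5.1012π²/2.3² - 0.5 ≈ 9.017
Since 0.5668π²/2.3² ≈ 1.057 > 0.5, all λₙ > 0.
The n=1 mode decays slowest → dominates as t → ∞.
Asymptotic: v ~ c₁ sin(πx/2.3) e^{-λ₁t} with decay rate λ₁ ≈ 0.557.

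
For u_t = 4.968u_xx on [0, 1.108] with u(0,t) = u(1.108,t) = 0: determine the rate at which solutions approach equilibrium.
Eigenvalues: λₙ = 4.968n²π²/1.108².
First three modes:
  n=1: λ₁ = 4.968π²/1.108² ≈ 39.939
  n=2: λ₂ = 19.872π²/1.108² ≈ 159.758 (4× faster decay)
  n=3: λ₃ = 44.712π²/1.108² ≈ 359.455 (9× faster decay)
As t → ∞, higher modes decay exponentially faster. The n=1 mode dominates: u ~ c₁ sin(πx/1.108) e^{-λ₁t}.
Decay rate: λ₁ = 4.968π²/1.108² ≈ 39.939.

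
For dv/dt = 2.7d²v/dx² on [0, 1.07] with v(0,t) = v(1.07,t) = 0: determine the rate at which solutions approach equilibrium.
Eigenvalues: λₙ = 2.7n²π²/1.07².
First three modes:
  n=1: λ₁ = 2.7π²/1.07² ≈ 23.275
  n=2: λ₂ = 10.8π²/1.07² ≈ 93.101 (4× faster decay)
  n=3: λ₃ = 24.3π²/1.07² ≈ 209.478 (9× faster decay)
As t → ∞, higher modes decay exponentially faster. The n=1 mode dominates: v ~ c₁ sin(πx/1.07) e^{-λ₁t}.
Decay rate: λ₁ = 2.7π²/1.07² ≈ 23.275.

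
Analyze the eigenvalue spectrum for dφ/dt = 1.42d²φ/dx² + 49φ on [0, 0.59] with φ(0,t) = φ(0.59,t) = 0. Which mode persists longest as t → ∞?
Eigenvalues: λₙ = 1.42n²π²/0.59² - 49.
First three modes:
  n=1: λ₁ = 1.42π²/0.59² - 49 ≈ -8.739
  n=2: λ₂ = 5.68π²/0.59² - 49 ≈ 112.044
  n=3: λ₃ = 12.78π²/0.59² - 49 ≈ 313.349
Since 1.42π²/0.59² ≈ 40.261 < 49, λ₁ < 0.
The n=1 mode grows fastest (−λₙ is largest for n=1) → dominates.
Asymptotic: φ ~ c₁ sin(πx/0.59) e^{8.739t} (exponential growth at rate −λ₁ ≈ 8.739).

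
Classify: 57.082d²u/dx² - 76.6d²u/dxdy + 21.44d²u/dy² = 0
Hyperbolic (discriminant = 972.20768).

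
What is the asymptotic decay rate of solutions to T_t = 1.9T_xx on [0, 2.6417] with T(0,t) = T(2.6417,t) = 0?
Eigenvalues: λₙ = 1.9n²π²/2.6417².
First three modes:
  n=1: λ₁ = 1.9π²/2.6417² ≈ 2.687
  n=2: λ₂ = 7.6π²/2.6417² ≈ 10.748 (4× faster decay)
  n=3: λ₃ = 17.1π²/2.6417² ≈ 24.184 (9× faster decay)
As t → ∞, higher modes decay exponentially faster. The n=1 mode dominates: T ~ c₁ sin(πx/2.6417) e^{-λ₁t}.
Decay rate: λ₁ = 1.9π²/2.6417² ≈ 2.687.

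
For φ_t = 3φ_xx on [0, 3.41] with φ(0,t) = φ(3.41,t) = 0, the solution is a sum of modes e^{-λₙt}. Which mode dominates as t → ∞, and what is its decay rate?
Eigenvalues: λₙ = 3n²π²/3.41².
First three modes:
  n=1: λ₁ = 3π²/3.41² ≈ 2.546
  n=2: λ₂ = 12π²/3.41² ≈ 10.185 (4× faster decay)
  n=3: λ₃ = 27π²/3.41² ≈ 22.917 (9× faster decay)
As t → ∞, higher modes decay exponentially faster. The n=1 mode dominates: φ ~ c₁ sin(πx/3.41) e^{-λ₁t}.
Decay rate: λ₁ = 3π²/3.41² ≈ 2.546.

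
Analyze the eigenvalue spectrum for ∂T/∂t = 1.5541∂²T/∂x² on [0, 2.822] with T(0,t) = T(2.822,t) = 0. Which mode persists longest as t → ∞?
Eigenvalues: λₙ = 1.5541n²π²/2.822².
First three modes:
  n=1: λ₁ = 1.5541π²/2.822² ≈ 1.926
  n=2: λ₂ = 6.2164π²/2.822² ≈ 7.704 (4× faster decay)
  n=3: λ₃ = 13.9869π²/2.822² ≈ 17.334 (9× faster decay)
As t → ∞, higher modes decay exponentially faster. The n=1 mode dominates: T ~ c₁ sin(πx/2.822) e^{-λ₁t}.
Decay rate: λ₁ = 1.5541π²/2.822² ≈ 1.926.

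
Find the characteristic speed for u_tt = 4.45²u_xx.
Speed = 4.45. Information travels along characteristics x = x₀ ± 4.45t.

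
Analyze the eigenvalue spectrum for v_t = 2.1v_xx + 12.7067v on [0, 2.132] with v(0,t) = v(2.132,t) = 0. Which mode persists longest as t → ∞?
Eigenvalues: λₙ = 2.1n²π²/2.132² - 12.7067.
First three modes:
  n=1: λ₁ = 2.1π²/2.132² - 12.7067 ≈ -8.147
  n=2: λ₂ = 8.4π²/2.132² - 12.7067 ≈ 5.532
  n=3: λ₃ = 18.9π²/2.132² - 12.7067 ≈ 28.331
Since 2.1π²/2.132² ≈ 4.56 < 12.7067, λ₁ < 0.
The n=1 mode grows fastest (−λₙ is largest for n=1) → dominates.
Asymptotic: v ~ c₁ sin(πx/2.132) e^{8.147t} (exponential growth at rate −λ₁ ≈ 8.147).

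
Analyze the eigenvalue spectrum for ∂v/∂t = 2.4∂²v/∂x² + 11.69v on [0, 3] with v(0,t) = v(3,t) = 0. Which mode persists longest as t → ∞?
Eigenvalues: λₙ = 2.4n²π²/3² - 11.69.
First three modes:
  n=1: λ₁ = 2.4π²/3² - 11.69 ≈ -9.058
  n=2: λ₂ = 9.6π²/3² - 11.69 ≈ -1.162
  n=3: λ₃ = 21.6π²/3² - 11.69 ≈ 11.997
Since 2.4π²/3² ≈ 2.632 < 11.69, λ₁ < 0.
The n=1 mode grows fastest (−λₙ is largest for n=1) → dominates.
Asymptotic: v ~ c₁ sin(πx/3) e^{9.058t} (exponential growth at rate −λ₁ ≈ 9.058).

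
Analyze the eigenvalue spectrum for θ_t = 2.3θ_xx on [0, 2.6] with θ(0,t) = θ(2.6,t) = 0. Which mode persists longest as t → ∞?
Eigenvalues: λₙ = 2.3n²π²/2.6².
First three modes:
  n=1: λ₁ = 2.3π²/2.6² ≈ 3.358
  n=2: λ₂ = 9.2π²/2.6² ≈ 13.432 (4× faster decay)
  n=3: λ₃ = 20.7π²/2.6² ≈ 30.222 (9× faster decay)
As t → ∞, higher modes decay exponentially faster. The n=1 mode dominates: θ ~ c₁ sin(πx/2.6) e^{-λ₁t}.
Decay rate: λ₁ = 2.3π²/2.6² ≈ 3.358.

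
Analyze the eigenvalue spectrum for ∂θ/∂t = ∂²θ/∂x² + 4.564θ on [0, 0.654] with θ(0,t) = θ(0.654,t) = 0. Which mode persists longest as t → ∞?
Eigenvalues: λₙ = n²π²/0.654² - 4.564.
First three modes:
  n=1: λ₁ = π²/0.654² - 4.564 ≈ 18.511
  n=2: λ₂ = 4π²/0.654² - 4.564 ≈ 87.737
  n=3: λ₃ = 9π²/0.654² - 4.564 ≈ 203.112
Since π²/0.654² ≈ 23.075 > 4.564, all λₙ > 0.
The n=1 mode decays slowest → dominates as t → ∞.
Asymptotic: θ ~ c₁ sin(πx/0.654) e^{-λ₁t} with decay rate λ₁ ≈ 18.511.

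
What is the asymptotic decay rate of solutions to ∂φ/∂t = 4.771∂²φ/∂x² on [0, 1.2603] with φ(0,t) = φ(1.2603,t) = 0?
Eigenvalues: λₙ = 4.771n²π²/1.2603².
First three modes:
  n=1: λ₁ = 4.771π²/1.2603² ≈ 29.646
  n=2: λ₂ = 19.084π²/1.2603² ≈ 118.583 (4× faster decay)
  n=3: λ₃ = 42.939π²/1.2603² ≈ 266.811 (9× faster decay)
As t → ∞, higher modes decay exponentially faster. The n=1 mode dominates: φ ~ c₁ sin(πx/1.2603) e^{-λ₁t}.
Decay rate: λ₁ = 4.771π²/1.2603² ≈ 29.646.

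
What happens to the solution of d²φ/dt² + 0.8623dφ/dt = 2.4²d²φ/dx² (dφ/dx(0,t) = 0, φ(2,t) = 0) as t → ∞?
φ → 0. Damping (γ=0.8623) dissipates energy; oscillations decay exponentially.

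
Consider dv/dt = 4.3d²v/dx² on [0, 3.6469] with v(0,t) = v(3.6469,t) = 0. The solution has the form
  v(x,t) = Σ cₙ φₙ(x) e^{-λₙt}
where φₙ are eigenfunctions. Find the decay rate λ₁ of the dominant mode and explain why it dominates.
Eigenvalues: λₙ = 4.3n²π²/3.6469².
First three modes:
  n=1: λ₁ = 4.3π²/3.6469² ≈ 3.191
  n=2: λ₂ = 17.2π²/3.6469² ≈ 12.764 (4× faster decay)
  n=3: λ₃ = 38.7π²/3.6469² ≈ 28.719 (9× faster decay)
As t → ∞, higher modes decay exponentially faster. The n=1 mode dominates: v ~ c₁ sin(πx/3.6469) e^{-λ₁t}.
Decay rate: λ₁ = 4.3π²/3.6469² ≈ 3.191.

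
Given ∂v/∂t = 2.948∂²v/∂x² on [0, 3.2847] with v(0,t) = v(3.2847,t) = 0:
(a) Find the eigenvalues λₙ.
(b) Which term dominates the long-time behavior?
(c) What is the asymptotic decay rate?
Eigenvalues: λₙ = 2.948n²π²/3.2847².
First three modes:
  n=1: λ₁ = 2.948π²/3.2847² ≈ 2.697
  n=2: λ₂ = 11.792π²/3.2847² ≈ 10.787 (4× faster decay)
  n=3: λ₃ = 26.532π²/3.2847² ≈ 24.27 (9× faster decay)
As t → ∞, higher modes decay exponentially faster. The n=1 mode dominates: v ~ c₁ sin(πx/3.2847) e^{-λ₁t}.
Decay rate: λ₁ = 2.948π²/3.2847² ≈ 2.697.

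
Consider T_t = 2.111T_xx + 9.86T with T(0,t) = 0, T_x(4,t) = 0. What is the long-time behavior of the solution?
As t → ∞, T grows unboundedly. Reaction dominates diffusion (r=9.86 > κπ²/(4L²)≈0.33); solution grows exponentially.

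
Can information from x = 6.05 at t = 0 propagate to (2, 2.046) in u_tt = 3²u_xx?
Yes. The domain of dependence is [-4.138, 8.138], and 6.05 ∈ [-4.138, 8.138].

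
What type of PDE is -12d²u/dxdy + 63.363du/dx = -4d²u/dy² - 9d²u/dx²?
Rewriting in standard form: 9d²u/dx² - 12d²u/dxdy + 4d²u/dy² + 63.363du/dx = 0. With A = 9, B = -12, C = 4, the discriminant is 0. This is a parabolic PDE.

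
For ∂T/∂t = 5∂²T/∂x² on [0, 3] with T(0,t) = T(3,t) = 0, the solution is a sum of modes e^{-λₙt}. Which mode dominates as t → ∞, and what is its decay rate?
Eigenvalues: λₙ = 5n²π²/3².
First three modes:
  n=1: λ₁ = 5π²/3² ≈ 5.483
  n=2: λ₂ = 20π²/3² ≈ 21.932 (4× faster decay)
  n=3: λ₃ = 45π²/3² ≈ 49.348 (9× faster decay)
As t → ∞, higher modes decay exponentially faster. The n=1 mode dominates: T ~ c₁ sin(πx/3) e^{-λ₁t}.
Decay rate: λ₁ = 5π²/3² ≈ 5.483.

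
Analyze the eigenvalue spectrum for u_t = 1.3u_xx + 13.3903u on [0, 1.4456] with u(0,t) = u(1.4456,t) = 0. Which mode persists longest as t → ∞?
Eigenvalues: λₙ = 1.3n²π²/1.4456² - 13.3903.
First three modes:
  n=1: λ₁ = 1.3π²/1.4456² - 13.3903 ≈ -7.251
  n=2: λ₂ = 5.2π²/1.4456² - 13.3903 ≈ 11.168
  n=3: λ₃ = 11.7π²/1.4456² - 13.3903 ≈ 41.867
Since 1.3π²/1.4456² ≈ 6.14 < 13.3903, λ₁ < 0.
The n=1 mode grows fastest (−λₙ is largest for n=1) → dominates.
Asymptotic: u ~ c₁ sin(πx/1.4456) e^{7.251t} (exponential growth at rate −λ₁ ≈ 7.251).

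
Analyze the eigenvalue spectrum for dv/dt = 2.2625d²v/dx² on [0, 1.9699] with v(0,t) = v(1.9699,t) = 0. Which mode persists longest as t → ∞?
Eigenvalues: λₙ = 2.2625n²π²/1.9699².
First three modes:
  n=1: λ₁ = 2.2625π²/1.9699² ≈ 5.754
  n=2: λ₂ = 9.05π²/1.9699² ≈ 23.018 (4× faster decay)
  n=3: λ₃ = 20.3625π²/1.9699² ≈ 51.79 (9× faster decay)
As t → ∞, higher modes decay exponentially faster. The n=1 mode dominates: v ~ c₁ sin(πx/1.9699) e^{-λ₁t}.
Decay rate: λ₁ = 2.2625π²/1.9699² ≈ 5.754.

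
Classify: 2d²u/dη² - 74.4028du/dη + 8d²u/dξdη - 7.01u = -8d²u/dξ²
Rewriting in standard form: 8d²u/dξ² + 8d²u/dξdη + 2d²u/dη² - 74.4028du/dη - 7.01u = 0. Parabolic (discriminant = 0).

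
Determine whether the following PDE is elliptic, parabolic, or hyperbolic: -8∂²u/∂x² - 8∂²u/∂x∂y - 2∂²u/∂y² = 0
Coefficients: A = -8, B = -8, C = -2. B² - 4AC = 0, which is zero, so the equation is parabolic.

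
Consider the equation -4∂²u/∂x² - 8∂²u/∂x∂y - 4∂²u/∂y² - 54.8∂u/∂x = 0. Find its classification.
Parabolic. (A = -4, B = -8, C = -4 gives B² - 4AC = 0.)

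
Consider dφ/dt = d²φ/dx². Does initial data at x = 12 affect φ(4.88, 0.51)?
Yes, for any finite x. The heat equation has infinite propagation speed, so all initial data affects all points at any t > 0.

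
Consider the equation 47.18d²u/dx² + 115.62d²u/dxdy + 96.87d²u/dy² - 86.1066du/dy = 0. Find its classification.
Elliptic. (A = 47.18, B = 115.62, C = 96.87 gives B² - 4AC = -4913.322.)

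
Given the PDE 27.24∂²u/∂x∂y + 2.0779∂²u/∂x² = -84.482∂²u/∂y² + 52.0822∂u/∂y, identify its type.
Rewriting in standard form: 2.0779∂²u/∂x² + 27.24∂²u/∂x∂y + 84.482∂²u/∂y² - 52.0822∂u/∂y = 0. The second-order coefficients are A = 2.0779, B = 27.24, C = 84.482. Since B² - 4AC = 39.8370088 > 0, this is a hyperbolic PDE.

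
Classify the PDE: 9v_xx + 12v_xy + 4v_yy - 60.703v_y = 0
A = 9, B = 12, C = 4. Discriminant B² - 4AC = 0. Since 0 = 0, parabolic.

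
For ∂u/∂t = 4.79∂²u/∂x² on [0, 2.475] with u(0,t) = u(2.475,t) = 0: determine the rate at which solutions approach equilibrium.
Eigenvalues: λₙ = 4.79n²π²/2.475².
First three modes:
  n=1: λ₁ = 4.79π²/2.475² ≈ 7.718
  n=2: λ₂ = 19.16π²/2.475² ≈ 30.871 (4× faster decay)
  n=3: λ₃ = 43.11π²/2.475² ≈ 69.459 (9× faster decay)
As t → ∞, higher modes decay exponentially faster. The n=1 mode dominates: u ~ c₁ sin(πx/2.475) e^{-λ₁t}.
Decay rate: λ₁ = 4.79π²/2.475² ≈ 7.718.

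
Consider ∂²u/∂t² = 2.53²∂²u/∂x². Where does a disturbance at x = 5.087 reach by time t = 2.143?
Domain of influence: [-0.33479, 10.50879]. Data at x = 5.087 spreads outward at speed 2.53.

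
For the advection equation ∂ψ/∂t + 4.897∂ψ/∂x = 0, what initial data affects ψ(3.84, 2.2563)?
A single point: x = -7.2091011. The characteristic through (3.84, 2.2563) is x - 4.897t = const, so x = 3.84 - 4.897·2.2563 = -7.2091011.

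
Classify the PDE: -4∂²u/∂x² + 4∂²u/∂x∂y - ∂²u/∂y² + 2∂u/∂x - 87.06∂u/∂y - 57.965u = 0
A = -4, B = 4, C = -1. Discriminant B² - 4AC = 0. Since 0 = 0, parabolic.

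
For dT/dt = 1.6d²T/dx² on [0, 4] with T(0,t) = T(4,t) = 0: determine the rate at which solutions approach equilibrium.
Eigenvalues: λₙ = 1.6n²π²/4².
First three modes:
  n=1: λ₁ = 1.6π²/4² ≈ 0.987
  n=2: λ₂ = 6.4π²/4² ≈ 3.948 (4× faster decay)
  n=3: λ₃ = 14.4π²/4² ≈ 8.883 (9× faster decay)
As t → ∞, higher modes decay exponentially faster. The n=1 mode dominates: T ~ c₁ sin(πx/4) e^{-λ₁t}.
Decay rate: λ₁ = 1.6π²/4² ≈ 0.987.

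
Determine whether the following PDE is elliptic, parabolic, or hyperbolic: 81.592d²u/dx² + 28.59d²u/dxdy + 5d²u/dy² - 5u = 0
Coefficients: A = 81.592, B = 28.59, C = 5. B² - 4AC = -814.4519, which is negative, so the equation is elliptic.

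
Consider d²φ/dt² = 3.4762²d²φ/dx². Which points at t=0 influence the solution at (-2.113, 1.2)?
Domain of dependence: [-6.28444, 2.05844]. Signals travel at speed 3.4762, so data within |x - -2.113| ≤ 3.4762·1.2 = 4.17144 can reach the point.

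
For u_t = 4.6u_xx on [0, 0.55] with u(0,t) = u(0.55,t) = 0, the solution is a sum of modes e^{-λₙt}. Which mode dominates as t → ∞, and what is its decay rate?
Eigenvalues: λₙ = 4.6n²π²/0.55².
First three modes:
  n=1: λ₁ = 4.6π²/0.55² ≈ 150.083
  n=2: λ₂ = 18.4π²/0.55² ≈ 600.333 (4× faster decay)
  n=3: λ₃ = 41.4π²/0.55² ≈ 1350.749 (9× faster decay)
As t → ∞, higher modes decay exponentially faster. The n=1 mode dominates: u ~ c₁ sin(πx/0.55) e^{-λ₁t}.
Decay rate: λ₁ = 4.6π²/0.55² ≈ 150.083.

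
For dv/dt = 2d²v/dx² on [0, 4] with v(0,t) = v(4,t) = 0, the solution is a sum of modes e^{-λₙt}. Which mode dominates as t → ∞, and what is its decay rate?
Eigenvalues: λₙ = 2n²π²/4².
First three modes:
  n=1: λ₁ = 2π²/4² ≈ 1.234
  n=2: λ₂ = 8π²/4² ≈ 4.935 (4× faster decay)
  n=3: λ₃ = 18π²/4² ≈ 11.103 (9× faster decay)
As t → ∞, higher modes decay exponentially faster. The n=1 mode dominates: v ~ c₁ sin(πx/4) e^{-λ₁t}.
Decay rate: λ₁ = 2π²/4² ≈ 1.234.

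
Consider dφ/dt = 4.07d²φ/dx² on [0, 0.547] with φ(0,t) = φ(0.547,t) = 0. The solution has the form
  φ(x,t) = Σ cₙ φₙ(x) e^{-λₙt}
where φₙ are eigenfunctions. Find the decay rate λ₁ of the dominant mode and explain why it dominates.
Eigenvalues: λₙ = 4.07n²π²/0.547².
First three modes:
  n=1: λ₁ = 4.07π²/0.547² ≈ 134.252
  n=2: λ₂ = 16.28π²/0.547² ≈ 537.006 (4× faster decay)
  n=3: λ₃ = 36.63π²/0.547² ≈ 1208.264 (9× faster decay)
As t → ∞, higher modes decay exponentially faster. The n=1 mode dominates: φ ~ c₁ sin(πx/0.547) e^{-λ₁t}.
Decay rate: λ₁ = 4.07π²/0.547² ≈ 134.252.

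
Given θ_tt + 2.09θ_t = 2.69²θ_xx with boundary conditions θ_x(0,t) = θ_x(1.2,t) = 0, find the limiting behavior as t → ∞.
θ → constant (steady state). Damping (γ=2.09) dissipates the nonconstant modes; with Neumann BCs the spatial average obeys M''+γM'=0 and tends to a finite limit.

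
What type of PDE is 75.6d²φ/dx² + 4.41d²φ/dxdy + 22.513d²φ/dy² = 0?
With A = 75.6, B = 4.41, C = 22.513, the discriminant is -6788.4831. This is an elliptic PDE.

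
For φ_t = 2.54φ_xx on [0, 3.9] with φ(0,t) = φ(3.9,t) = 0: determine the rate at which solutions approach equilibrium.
Eigenvalues: λₙ = 2.54n²π²/3.9².
First three modes:
  n=1: λ₁ = 2.54π²/3.9² ≈ 1.648
  n=2: λ₂ = 10.16π²/3.9² ≈ 6.593 (4× faster decay)
  n=3: λ₃ = 22.86π²/3.9² ≈ 14.834 (9× faster decay)
As t → ∞, higher modes decay exponentially faster. The n=1 mode dominates: φ ~ c₁ sin(πx/3.9) e^{-λ₁t}.
Decay rate: λ₁ = 2.54π²/3.9² ≈ 1.648.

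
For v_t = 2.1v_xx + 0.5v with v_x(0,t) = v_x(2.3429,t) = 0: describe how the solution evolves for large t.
v grows unboundedly. With Neumann BCs the constant mode has diffusion eigenvalue 0, so any r > 0 makes it grow like e^(0.5t); solution grows exponentially.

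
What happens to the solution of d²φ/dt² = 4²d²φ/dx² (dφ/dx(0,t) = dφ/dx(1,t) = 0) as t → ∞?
φ oscillates about a mean that drifts linearly in t (generically unbounded; no decay). There is no damping, so the nonconstant modes persist as standing waves (energy conserved, no decay). But with Neumann conditions at both ends the constant mode has eigenvalue 0: the spatial mean M(t) of φ satisfies M'' = 0, so M(t) = M(0) + M'(0)·t. Unless the initial velocity has zero mean (∫φ_t(x,0)dx = 0), the solution grows linearly in t (unbounded, though not exponentially); if it does have zero mean, the solution stays bounded and simply oscillates.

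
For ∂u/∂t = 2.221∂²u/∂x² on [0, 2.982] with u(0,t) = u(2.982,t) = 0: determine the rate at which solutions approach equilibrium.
Eigenvalues: λₙ = 2.221n²π²/2.982².
First three modes:
  n=1: λ₁ = 2.221π²/2.982² ≈ 2.465
  n=2: λ₂ = 8.884π²/2.982² ≈ 9.86 (4× faster decay)
  n=3: λ₃ = 19.989π²/2.982² ≈ 22.186 (9× faster decay)
As t → ∞, higher modes decay exponentially faster. The n=1 mode dominates: u ~ c₁ sin(πx/2.982) e^{-λ₁t}.
Decay rate: λ₁ = 2.221π²/2.982² ≈ 2.465.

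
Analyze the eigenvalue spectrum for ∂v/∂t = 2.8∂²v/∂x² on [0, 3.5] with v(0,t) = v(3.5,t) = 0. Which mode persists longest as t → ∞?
Eigenvalues: λₙ = 2.8n²π²/3.5².
First three modes:
  n=1: λ₁ = 2.8π²/3.5² ≈ 2.256
  n=2: λ₂ = 11.2π²/3.5² ≈ 9.024 (4× faster decay)
  n=3: λ₃ = 25.2π²/3.5² ≈ 20.303 (9× faster decay)
As t → ∞, higher modes decay exponentially faster. The n=1 mode dominates: v ~ c₁ sin(πx/3.5) e^{-λ₁t}.
Decay rate: λ₁ = 2.8π²/3.5² ≈ 2.256.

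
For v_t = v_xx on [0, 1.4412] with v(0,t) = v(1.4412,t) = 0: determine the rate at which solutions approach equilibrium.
Eigenvalues: λₙ = n²π²/1.4412².
First three modes:
  n=1: λ₁ = π²/1.4412² ≈ 4.752
  n=2: λ₂ = 4π²/1.4412² ≈ 19.007 (4× faster decay)
  n=3: λ₃ = 9π²/1.4412² ≈ 42.766 (9× faster decay)
As t → ∞, higher modes decay exponentially faster. The n=1 mode dominates: v ~ c₁ sin(πx/1.4412) e^{-λ₁t}.
Decay rate: λ₁ = π²/1.4412² ≈ 4.752.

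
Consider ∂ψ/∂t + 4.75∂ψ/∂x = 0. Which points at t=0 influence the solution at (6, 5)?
A single point: x = -17.75. The characteristic through (6, 5) is x - 4.75t = const, so x = 6 - 4.75·5 = -17.75.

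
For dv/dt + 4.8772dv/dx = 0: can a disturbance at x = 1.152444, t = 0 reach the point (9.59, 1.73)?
Yes. The characteristic through (9.59, 1.73) passes through x = 1.152444.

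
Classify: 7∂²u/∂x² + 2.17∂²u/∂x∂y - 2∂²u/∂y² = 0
Hyperbolic (discriminant = 60.7089).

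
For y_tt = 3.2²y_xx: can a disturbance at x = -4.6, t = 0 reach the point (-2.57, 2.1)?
Yes. The domain of dependence is [-9.29, 4.15], and -4.6 ∈ [-9.29, 4.15].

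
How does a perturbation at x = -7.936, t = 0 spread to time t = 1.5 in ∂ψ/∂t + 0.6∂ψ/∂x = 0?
At x = -7.036. The characteristic carries data from (-7.936, 0) to (-7.036, 1.5).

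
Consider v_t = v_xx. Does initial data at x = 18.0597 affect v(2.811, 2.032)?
Yes, for any finite x. The heat equation has infinite propagation speed, so all initial data affects all points at any t > 0.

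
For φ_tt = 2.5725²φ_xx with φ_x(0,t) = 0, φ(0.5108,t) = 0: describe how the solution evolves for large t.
φ oscillates (no decay). Energy is conserved; the solution oscillates indefinitely as standing waves.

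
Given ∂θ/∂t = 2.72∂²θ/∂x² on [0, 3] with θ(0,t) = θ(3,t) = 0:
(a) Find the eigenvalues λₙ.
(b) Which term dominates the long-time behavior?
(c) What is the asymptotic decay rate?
Eigenvalues: λₙ = 2.72n²π²/3².
First three modes:
  n=1: λ₁ = 2.72π²/3² ≈ 2.983
  n=2: λ₂ = 10.88π²/3² ≈ 11.931 (4× faster decay)
  n=3: λ₃ = 24.48π²/3² ≈ 26.845 (9× faster decay)
As t → ∞, higher modes decay exponentially faster. The n=1 mode dominates: θ ~ c₁ sin(πx/3) e^{-λ₁t}.
Decay rate: λ₁ = 2.72π²/3² ≈ 2.983.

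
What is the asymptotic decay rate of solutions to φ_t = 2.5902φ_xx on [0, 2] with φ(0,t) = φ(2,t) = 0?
Eigenvalues: λₙ = 2.5902n²π²/2².
First three modes:
  n=1: λ₁ = 2.5902π²/2² ≈ 6.391
  n=2: λ₂ = 10.3608π²/2² ≈ 25.564 (4× faster decay)
  n=3: λ₃ = 23.3118π²/2² ≈ 57.52 (9× faster decay)
As t → ∞, higher modes decay exponentially faster. The n=1 mode dominates: φ ~ c₁ sin(πx/2) e^{-λ₁t}.
Decay rate: λ₁ = 2.5902π²/2² ≈ 6.391.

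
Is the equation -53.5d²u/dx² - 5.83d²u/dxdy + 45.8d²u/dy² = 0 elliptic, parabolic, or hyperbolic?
Computing B² - 4AC with A = -53.5, B = -5.83, C = 45.8: discriminant = 9835.1889 (positive). Answer: hyperbolic.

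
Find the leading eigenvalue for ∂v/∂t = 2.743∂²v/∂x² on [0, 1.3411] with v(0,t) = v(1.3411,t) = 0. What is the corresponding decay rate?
Eigenvalues: λₙ = 2.743n²π²/1.3411².
First three modes:
  n=1: λ₁ = 2.743π²/1.3411² ≈ 15.052
  n=2: λ₂ = 10.972π²/1.3411² ≈ 60.209 (4× faster decay)
  n=3: λ₃ = 24.687π²/1.3411² ≈ 135.471 (9× faster decay)
As t → ∞, higher modes decay exponentially faster. The n=1 mode dominates: v ~ c₁ sin(πx/1.3411) e^{-λ₁t}.
Decay rate: λ₁ = 2.743π²/1.3411² ≈ 15.052.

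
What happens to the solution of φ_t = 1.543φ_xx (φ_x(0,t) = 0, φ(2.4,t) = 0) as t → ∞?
φ → 0. Heat escapes through the Dirichlet boundary.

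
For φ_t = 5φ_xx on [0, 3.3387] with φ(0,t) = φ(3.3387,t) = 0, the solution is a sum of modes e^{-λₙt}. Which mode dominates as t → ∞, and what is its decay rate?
Eigenvalues: λₙ = 5n²π²/3.3387².
First three modes:
  n=1: λ₁ = 5π²/3.3387² ≈ 4.427
  n=2: λ₂ = 20π²/3.3387² ≈ 17.708 (4× faster decay)
  n=3: λ₃ = 45π²/3.3387² ≈ 39.843 (9× faster decay)
As t → ∞, higher modes decay exponentially faster. The n=1 mode dominates: φ ~ c₁ sin(πx/3.3387) e^{-λ₁t}.
Decay rate: λ₁ = 5π²/3.3387² ≈ 4.427.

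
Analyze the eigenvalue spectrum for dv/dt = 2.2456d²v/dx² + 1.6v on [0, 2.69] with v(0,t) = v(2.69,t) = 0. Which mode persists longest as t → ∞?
Eigenvalues: λₙ = 2.2456n²π²/2.69² - 1.6.
First three modes:
  n=1: λ₁ = 2.2456π²/2.69² - 1.6 ≈ 1.463
  n=2: λ₂ = 8.9824π²/2.69² - 1.6 ≈ 10.651
  n=3: λ₃ = 20.2104π²/2.69² - 1.6 ≈ 25.966
Since 2.2456π²/2.69² ≈ 3.063 > 1.6, all λₙ > 0.
The n=1 mode decays slowest → dominates as t → ∞.
Asymptotic: v ~ c₁ sin(πx/2.69) e^{-λ₁t} with decay rate λ₁ ≈ 1.463.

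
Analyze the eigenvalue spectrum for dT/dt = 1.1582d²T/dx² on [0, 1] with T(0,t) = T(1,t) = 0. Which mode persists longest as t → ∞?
Eigenvalues: λₙ = 1.1582n²π².
First three modes:
  n=1: λ₁ = 1.1582π² ≈ 11.431
  n=2: λ₂ = 4.6328π² ≈ 45.724 (4× faster decay)
  n=3: λ₃ = 10.4238π² ≈ 102.879 (9× faster decay)
As t → ∞, higher modes decay exponentially faster. The n=1 mode dominates: T ~ c₁ sin(πx) e^{-λ₁t}.
Decay rate: λ₁ = 1.1582π² ≈ 11.431.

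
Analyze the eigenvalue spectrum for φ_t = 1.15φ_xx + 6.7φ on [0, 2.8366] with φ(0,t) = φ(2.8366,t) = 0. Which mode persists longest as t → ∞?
Eigenvalues: λₙ = 1.15n²π²/2.8366² - 6.7.
First three modes:
  n=1: λ₁ = 1.15π²/2.8366² - 6.7 ≈ -5.289
  n=2: λ₂ = 4.6π²/2.8366² - 6.7 ≈ -1.058
  n=3: λ₃ = 10.35π²/2.8366² - 6.7 ≈ 5.995
Since 1.15π²/2.8366² ≈ 1.411 < 6.7, λ₁ < 0.
The n=1 mode grows fastest (−λₙ is largest for n=1) → dominates.
Asymptotic: φ ~ c₁ sin(πx/2.8366) e^{5.289t} (exponential growth at rate −λ₁ ≈ 5.289).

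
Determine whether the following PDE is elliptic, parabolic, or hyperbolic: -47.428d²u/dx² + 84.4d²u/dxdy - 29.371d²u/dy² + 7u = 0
Coefficients: A = -47.428, B = 84.4, C = -29.371. B² - 4AC = 1551.328848, which is positive, so the equation is hyperbolic.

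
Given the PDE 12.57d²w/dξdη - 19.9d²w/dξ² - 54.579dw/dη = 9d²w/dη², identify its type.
Rewriting in standard form: -19.9d²w/dξ² + 12.57d²w/dξdη - 9d²w/dη² - 54.579dw/dη = 0. The second-order coefficients are A = -19.9, B = 12.57, C = -9. Since B² - 4AC = -558.3951 < 0, this is an elliptic PDE.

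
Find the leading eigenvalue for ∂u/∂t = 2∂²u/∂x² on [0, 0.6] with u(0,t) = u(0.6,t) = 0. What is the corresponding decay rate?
Eigenvalues: λₙ = 2n²π²/0.6².
First three modes:
  n=1: λ₁ = 2π²/0.6² ≈ 54.831
  n=2: λ₂ = 8π²/0.6² ≈ 219.325 (4× faster decay)
  n=3: λ₃ = 18π²/0.6² ≈ 493.48 (9× faster decay)
As t → ∞, higher modes decay exponentially faster. The n=1 mode dominates: u ~ c₁ sin(πx/0.6) e^{-λ₁t}.
Decay rate: λ₁ = 2π²/0.6² ≈ 54.831.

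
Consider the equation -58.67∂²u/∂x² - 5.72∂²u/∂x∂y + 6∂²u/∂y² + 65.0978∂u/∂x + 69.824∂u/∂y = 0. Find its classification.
Hyperbolic. (A = -58.67, B = -5.72, C = 6 gives B² - 4AC = 1440.7984.)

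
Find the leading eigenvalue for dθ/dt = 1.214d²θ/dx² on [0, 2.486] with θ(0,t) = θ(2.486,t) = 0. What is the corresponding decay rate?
Eigenvalues: λₙ = 1.214n²π²/2.486².
First three modes:
  n=1: λ₁ = 1.214π²/2.486² ≈ 1.939
  n=2: λ₂ = 4.856π²/2.486² ≈ 7.755 (4× faster decay)
  n=3: λ₃ = 10.926π²/2.486² ≈ 17.449 (9× faster decay)
As t → ∞, higher modes decay exponentially faster. The n=1 mode dominates: θ ~ c₁ sin(πx/2.486) e^{-λ₁t}.
Decay rate: λ₁ = 1.214π²/2.486² ≈ 1.939.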